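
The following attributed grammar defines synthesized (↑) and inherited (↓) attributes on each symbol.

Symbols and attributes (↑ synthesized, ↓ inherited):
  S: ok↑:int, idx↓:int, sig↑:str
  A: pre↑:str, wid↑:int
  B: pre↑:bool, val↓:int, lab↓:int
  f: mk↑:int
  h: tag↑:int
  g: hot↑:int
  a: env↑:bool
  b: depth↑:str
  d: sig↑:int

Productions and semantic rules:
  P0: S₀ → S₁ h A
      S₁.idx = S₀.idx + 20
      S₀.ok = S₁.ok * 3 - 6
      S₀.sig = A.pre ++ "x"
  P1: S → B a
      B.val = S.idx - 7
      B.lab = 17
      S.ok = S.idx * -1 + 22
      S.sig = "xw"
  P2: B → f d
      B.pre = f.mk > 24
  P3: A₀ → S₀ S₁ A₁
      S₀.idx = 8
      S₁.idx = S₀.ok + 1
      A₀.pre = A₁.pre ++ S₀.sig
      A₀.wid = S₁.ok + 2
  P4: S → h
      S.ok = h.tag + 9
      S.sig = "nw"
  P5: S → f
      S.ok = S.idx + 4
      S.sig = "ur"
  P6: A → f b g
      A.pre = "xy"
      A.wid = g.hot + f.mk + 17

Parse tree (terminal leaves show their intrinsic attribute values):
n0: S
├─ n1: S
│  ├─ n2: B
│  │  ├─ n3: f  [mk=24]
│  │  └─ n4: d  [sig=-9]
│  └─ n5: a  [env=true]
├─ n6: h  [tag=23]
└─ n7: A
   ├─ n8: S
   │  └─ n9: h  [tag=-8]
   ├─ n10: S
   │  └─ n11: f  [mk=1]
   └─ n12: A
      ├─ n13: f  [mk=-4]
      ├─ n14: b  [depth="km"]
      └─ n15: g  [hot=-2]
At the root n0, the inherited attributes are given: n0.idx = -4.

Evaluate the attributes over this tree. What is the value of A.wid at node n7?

1. n0.idx = -4  [given at root]
2. n1.idx = 16  [S₀.idx + 20]
3. n2.val = 9  [S.idx - 7]
4. n2.lab = 17  [17]
5. n3.mk = 24  [terminal]
6. n4.sig = -9  [terminal]
7. n2.pre = false  [f.mk > 24]
8. n5.env = true  [terminal]
9. n1.ok = 6  [S.idx * -1 + 22]
10. n1.sig = "xw"  ["xw"]
11. n6.tag = 23  [terminal]
12. n8.idx = 8  [8]
13. n9.tag = -8  [terminal]
14. n8.ok = 1  [h.tag + 9]
15. n8.sig = "nw"  ["nw"]
16. n10.idx = 2  [S₀.ok + 1]
17. n11.mk = 1  [terminal]
18. n10.ok = 6  [S.idx + 4]
19. n10.sig = "ur"  ["ur"]
20. n13.mk = -4  [terminal]
21. n14.depth = "km"  [terminal]
22. n15.hot = -2  [terminal]
23. n12.pre = "xy"  ["xy"]
24. n12.wid = 11  [g.hot + f.mk + 17]
25. n7.pre = "xynw"  [A₁.pre ++ S₀.sig]
26. n7.wid = 8  [S₁.ok + 2]
27. n0.ok = 12  [S₁.ok * 3 - 6]
28. n0.sig = "xynwx"  [A.pre ++ "x"]

8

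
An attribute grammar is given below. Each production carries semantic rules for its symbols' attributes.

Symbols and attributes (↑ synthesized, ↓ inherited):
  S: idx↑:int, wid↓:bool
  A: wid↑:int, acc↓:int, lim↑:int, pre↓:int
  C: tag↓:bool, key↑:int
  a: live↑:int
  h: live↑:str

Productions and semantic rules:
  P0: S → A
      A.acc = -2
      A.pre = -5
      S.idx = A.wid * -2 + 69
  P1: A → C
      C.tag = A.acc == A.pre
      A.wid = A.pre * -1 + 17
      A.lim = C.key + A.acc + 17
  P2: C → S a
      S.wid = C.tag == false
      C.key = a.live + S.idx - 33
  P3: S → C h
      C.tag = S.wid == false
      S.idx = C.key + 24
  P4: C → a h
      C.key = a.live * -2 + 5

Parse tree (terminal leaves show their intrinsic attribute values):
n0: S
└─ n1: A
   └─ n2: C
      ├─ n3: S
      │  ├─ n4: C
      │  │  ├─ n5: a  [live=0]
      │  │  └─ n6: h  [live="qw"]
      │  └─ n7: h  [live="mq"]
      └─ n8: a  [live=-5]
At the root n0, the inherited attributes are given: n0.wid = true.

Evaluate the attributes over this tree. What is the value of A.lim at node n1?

6

1. n0.wid = true  [given at root]
2. n1.acc = -2  [-2]
3. n1.pre = -5  [-5]
4. n2.tag = false  [A.acc == A.pre]
5. n3.wid = true  [C.tag == false]
6. n4.tag = false  [S.wid == false]
7. n5.live = 0  [terminal]
8. n6.live = "qw"  [terminal]
9. n4.key = 5  [a.live * -2 + 5]
10. n7.live = "mq"  [terminal]
11. n3.idx = 29  [C.key + 24]
12. n8.live = -5  [terminal]
13. n2.key = -9  [a.live + S.idx - 33]
14. n1.wid = 22  [A.pre * -1 + 17]
15. n1.lim = 6  [C.key + A.acc + 17]
16. n0.idx = 25  [A.wid * -2 + 69]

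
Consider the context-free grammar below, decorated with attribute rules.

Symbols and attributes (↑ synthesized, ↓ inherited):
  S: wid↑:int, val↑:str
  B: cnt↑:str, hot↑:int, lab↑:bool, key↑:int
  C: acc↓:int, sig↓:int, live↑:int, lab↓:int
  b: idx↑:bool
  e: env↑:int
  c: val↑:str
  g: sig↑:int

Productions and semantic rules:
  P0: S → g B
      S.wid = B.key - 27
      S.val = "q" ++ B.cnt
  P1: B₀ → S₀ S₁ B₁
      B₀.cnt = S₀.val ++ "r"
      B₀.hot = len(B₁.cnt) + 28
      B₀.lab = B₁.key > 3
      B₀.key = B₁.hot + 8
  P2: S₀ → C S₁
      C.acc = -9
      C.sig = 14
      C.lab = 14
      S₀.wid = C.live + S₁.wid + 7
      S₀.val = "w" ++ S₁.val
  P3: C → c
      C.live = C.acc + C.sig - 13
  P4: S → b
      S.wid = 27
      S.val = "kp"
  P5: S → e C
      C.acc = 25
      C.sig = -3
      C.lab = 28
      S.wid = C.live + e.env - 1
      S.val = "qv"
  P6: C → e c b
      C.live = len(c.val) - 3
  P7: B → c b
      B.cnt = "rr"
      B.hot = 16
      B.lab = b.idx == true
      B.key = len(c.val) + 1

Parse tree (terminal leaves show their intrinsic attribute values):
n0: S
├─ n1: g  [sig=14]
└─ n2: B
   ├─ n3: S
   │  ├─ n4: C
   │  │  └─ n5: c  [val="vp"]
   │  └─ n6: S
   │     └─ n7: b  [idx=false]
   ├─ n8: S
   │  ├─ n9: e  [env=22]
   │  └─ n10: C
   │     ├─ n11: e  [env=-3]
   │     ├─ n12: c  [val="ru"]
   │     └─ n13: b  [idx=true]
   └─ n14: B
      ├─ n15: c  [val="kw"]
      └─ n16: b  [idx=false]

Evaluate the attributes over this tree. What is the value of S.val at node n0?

1. n1.sig = 14  [terminal]
2. n4.acc = -9  [-9]
3. n4.sig = 14  [14]
4. n4.lab = 14  [14]
5. n5.val = "vp"  [terminal]
6. n4.live = -8  [C.acc + C.sig - 13]
7. n7.idx = false  [terminal]
8. n6.wid = 27  [27]
9. n6.val = "kp"  ["kp"]
10. n3.wid = 26  [C.live + S₁.wid + 7]
11. n3.val = "wkp"  ["w" ++ S₁.val]
12. n9.env = 22  [terminal]
13. n10.acc = 25  [25]
14. n10.sig = -3  [-3]
15. n10.lab = 28  [28]
16. n11.env = -3  [terminal]
17. n12.val = "ru"  [terminal]
18. n13.idx = true  [terminal]
19. n10.live = -1  [len(c.val) - 3]
20. n8.wid = 20  [C.live + e.env - 1]
21. n8.val = "qv"  ["qv"]
22. n15.val = "kw"  [terminal]
23. n16.idx = false  [terminal]
24. n14.cnt = "rr"  ["rr"]
25. n14.hot = 16  [16]
26. n14.lab = false  [b.idx == true]
27. n14.key = 3  [len(c.val) + 1]
28. n2.cnt = "wkpr"  [S₀.val ++ "r"]
29. n2.hot = 30  [len(B₁.cnt) + 28]
30. n2.lab = false  [B₁.key > 3]
31. n2.key = 24  [B₁.hot + 8]
32. n0.wid = -3  [B.key - 27]
33. n0.val = "qwkpr"  ["q" ++ B.cnt]

"qwkpr"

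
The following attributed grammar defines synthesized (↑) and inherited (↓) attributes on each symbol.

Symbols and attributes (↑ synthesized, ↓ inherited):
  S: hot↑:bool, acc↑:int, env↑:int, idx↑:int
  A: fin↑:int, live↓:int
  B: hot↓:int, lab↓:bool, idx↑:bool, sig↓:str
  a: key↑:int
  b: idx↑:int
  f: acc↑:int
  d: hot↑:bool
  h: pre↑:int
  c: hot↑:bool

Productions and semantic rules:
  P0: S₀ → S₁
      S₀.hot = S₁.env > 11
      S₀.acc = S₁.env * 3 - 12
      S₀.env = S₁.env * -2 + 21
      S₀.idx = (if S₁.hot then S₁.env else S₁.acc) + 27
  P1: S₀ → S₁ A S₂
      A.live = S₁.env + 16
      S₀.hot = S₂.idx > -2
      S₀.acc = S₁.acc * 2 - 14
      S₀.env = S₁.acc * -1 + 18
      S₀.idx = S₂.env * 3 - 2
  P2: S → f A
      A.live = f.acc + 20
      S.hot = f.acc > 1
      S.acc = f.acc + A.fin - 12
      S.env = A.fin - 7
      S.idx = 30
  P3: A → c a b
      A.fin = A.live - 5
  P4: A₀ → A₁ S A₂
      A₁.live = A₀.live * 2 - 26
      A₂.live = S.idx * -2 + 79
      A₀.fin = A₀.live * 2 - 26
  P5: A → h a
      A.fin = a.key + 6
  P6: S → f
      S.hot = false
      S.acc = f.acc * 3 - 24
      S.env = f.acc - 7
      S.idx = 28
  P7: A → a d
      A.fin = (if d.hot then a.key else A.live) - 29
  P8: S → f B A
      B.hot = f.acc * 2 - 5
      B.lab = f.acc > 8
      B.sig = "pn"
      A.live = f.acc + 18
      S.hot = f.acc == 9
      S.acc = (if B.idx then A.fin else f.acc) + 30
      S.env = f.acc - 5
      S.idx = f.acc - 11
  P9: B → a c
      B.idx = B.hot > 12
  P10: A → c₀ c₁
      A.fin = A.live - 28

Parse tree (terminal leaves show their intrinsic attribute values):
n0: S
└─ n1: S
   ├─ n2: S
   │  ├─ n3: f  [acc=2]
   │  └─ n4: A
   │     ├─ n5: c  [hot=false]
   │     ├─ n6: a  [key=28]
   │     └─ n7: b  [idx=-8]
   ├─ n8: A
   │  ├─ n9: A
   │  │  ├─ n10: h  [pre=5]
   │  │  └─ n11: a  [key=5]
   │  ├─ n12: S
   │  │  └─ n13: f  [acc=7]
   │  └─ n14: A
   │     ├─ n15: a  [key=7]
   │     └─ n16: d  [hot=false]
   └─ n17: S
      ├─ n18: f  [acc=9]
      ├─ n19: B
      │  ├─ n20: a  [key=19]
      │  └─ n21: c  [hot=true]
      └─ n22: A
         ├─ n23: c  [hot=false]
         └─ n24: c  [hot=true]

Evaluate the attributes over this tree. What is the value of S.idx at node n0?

27

1. n3.acc = 2  [terminal]
2. n4.live = 22  [f.acc + 20]
3. n5.hot = false  [terminal]
4. n6.key = 28  [terminal]
5. n7.idx = -8  [terminal]
6. n4.fin = 17  [A.live - 5]
7. n2.hot = true  [f.acc > 1]
8. n2.acc = 7  [f.acc + A.fin - 12]
9. n2.env = 10  [A.fin - 7]
10. n2.idx = 30  [30]
11. n8.live = 26  [S₁.env + 16]
12. n9.live = 26  [A₀.live * 2 - 26]
13. n10.pre = 5  [terminal]
14. n11.key = 5  [terminal]
15. n9.fin = 11  [a.key + 6]
16. n13.acc = 7  [terminal]
17. n12.hot = false  [false]
18. n12.acc = -3  [f.acc * 3 - 24]
19. n12.env = 0  [f.acc - 7]
20. n12.idx = 28  [28]
21. n14.live = 23  [S.idx * -2 + 79]
22. n15.key = 7  [terminal]
23. n16.hot = false  [terminal]
24. n14.fin = -6  [(if d.hot then a.key else A.live) - 29]
25. n8.fin = 26  [A₀.live * 2 - 26]
26. n18.acc = 9  [terminal]
27. n19.hot = 13  [f.acc * 2 - 5]
28. n19.lab = true  [f.acc > 8]
29. n19.sig = "pn"  ["pn"]
30. n20.key = 19  [terminal]
31. n21.hot = true  [terminal]
32. n19.idx = true  [B.hot > 12]
33. n22.live = 27  [f.acc + 18]
34. n23.hot = false  [terminal]
35. n24.hot = true  [terminal]
36. n22.fin = -1  [A.live - 28]
37. n17.hot = true  [f.acc == 9]
38. n17.acc = 29  [(if B.idx then A.fin else f.acc) + 30]
39. n17.env = 4  [f.acc - 5]
40. n17.idx = -2  [f.acc - 11]
41. n1.hot = false  [S₂.idx > -2]
42. n1.acc = 0  [S₁.acc * 2 - 14]
43. n1.env = 11  [S₁.acc * -1 + 18]
44. n1.idx = 10  [S₂.env * 3 - 2]
45. n0.hot = false  [S₁.env > 11]
46. n0.acc = 21  [S₁.env * 3 - 12]
47. n0.env = -1  [S₁.env * -2 + 21]
48. n0.idx = 27  [(if S₁.hot then S₁.env else S₁.acc) + 27]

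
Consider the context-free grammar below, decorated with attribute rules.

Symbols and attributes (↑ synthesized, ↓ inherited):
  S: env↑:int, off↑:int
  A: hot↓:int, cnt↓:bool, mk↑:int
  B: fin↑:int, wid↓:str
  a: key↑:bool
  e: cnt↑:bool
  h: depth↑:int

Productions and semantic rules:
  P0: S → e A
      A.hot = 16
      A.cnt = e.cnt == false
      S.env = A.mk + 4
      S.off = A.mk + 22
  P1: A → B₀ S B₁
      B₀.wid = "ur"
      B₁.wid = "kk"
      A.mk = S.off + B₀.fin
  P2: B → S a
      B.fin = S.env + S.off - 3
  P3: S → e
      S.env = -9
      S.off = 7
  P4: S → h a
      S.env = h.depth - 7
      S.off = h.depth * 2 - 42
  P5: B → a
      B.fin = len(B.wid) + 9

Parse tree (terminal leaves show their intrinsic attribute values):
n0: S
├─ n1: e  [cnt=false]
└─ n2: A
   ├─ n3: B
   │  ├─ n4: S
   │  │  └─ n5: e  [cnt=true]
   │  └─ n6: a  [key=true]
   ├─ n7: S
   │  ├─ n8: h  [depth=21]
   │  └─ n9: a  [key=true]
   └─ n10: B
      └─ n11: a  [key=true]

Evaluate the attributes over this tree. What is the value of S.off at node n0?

1. n1.cnt = false  [terminal]
2. n2.hot = 16  [16]
3. n2.cnt = true  [e.cnt == false]
4. n3.wid = "ur"  ["ur"]
5. n5.cnt = true  [terminal]
6. n4.env = -9  [-9]
7. n4.off = 7  [7]
8. n6.key = true  [terminal]
9. n3.fin = -5  [S.env + S.off - 3]
10. n8.depth = 21  [terminal]
11. n9.key = true  [terminal]
12. n7.env = 14  [h.depth - 7]
13. n7.off = 0  [h.depth * 2 - 42]
14. n10.wid = "kk"  ["kk"]
15. n11.key = true  [terminal]
16. n10.fin = 11  [len(B.wid) + 9]
17. n2.mk = -5  [S.off + B₀.fin]
18. n0.env = -1  [A.mk + 4]
19. n0.off = 17  [A.mk + 22]

17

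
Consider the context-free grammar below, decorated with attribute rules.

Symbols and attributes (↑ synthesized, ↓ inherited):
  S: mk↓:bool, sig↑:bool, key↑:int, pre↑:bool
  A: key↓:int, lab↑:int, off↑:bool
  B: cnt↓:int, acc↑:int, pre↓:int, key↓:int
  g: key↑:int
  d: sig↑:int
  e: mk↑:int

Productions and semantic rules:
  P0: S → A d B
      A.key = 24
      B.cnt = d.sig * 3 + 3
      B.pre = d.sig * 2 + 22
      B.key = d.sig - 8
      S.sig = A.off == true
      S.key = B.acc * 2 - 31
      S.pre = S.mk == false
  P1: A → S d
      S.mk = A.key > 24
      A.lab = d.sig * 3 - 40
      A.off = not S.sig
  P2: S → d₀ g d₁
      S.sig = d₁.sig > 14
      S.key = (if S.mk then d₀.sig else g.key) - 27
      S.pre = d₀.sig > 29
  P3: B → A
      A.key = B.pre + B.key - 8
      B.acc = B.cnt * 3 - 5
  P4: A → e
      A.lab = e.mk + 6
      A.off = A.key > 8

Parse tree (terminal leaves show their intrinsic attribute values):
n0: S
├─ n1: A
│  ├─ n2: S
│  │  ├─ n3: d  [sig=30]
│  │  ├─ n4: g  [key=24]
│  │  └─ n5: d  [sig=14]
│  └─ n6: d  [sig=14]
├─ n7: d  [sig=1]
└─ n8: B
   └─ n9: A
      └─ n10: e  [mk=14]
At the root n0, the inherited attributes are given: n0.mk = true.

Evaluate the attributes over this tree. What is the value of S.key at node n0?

1. n0.mk = true  [given at root]
2. n1.key = 24  [24]
3. n2.mk = false  [A.key > 24]
4. n3.sig = 30  [terminal]
5. n4.key = 24  [terminal]
6. n5.sig = 14  [terminal]
7. n2.sig = false  [d₁.sig > 14]
8. n2.key = -3  [(if S.mk then d₀.sig else g.key) - 27]
9. n2.pre = true  [d₀.sig > 29]
10. n6.sig = 14  [terminal]
11. n1.lab = 2  [d.sig * 3 - 40]
12. n1.off = true  [not S.sig]
13. n7.sig = 1  [terminal]
14. n8.cnt = 6  [d.sig * 3 + 3]
15. n8.pre = 24  [d.sig * 2 + 22]
16. n8.key = -7  [d.sig - 8]
17. n9.key = 9  [B.pre + B.key - 8]
18. n10.mk = 14  [terminal]
19. n9.lab = 20  [e.mk + 6]
20. n9.off = true  [A.key > 8]
21. n8.acc = 13  [B.cnt * 3 - 5]
22. n0.sig = true  [A.off == true]
23. n0.key = -5  [B.acc * 2 - 31]
24. n0.pre = false  [S.mk == false]

-5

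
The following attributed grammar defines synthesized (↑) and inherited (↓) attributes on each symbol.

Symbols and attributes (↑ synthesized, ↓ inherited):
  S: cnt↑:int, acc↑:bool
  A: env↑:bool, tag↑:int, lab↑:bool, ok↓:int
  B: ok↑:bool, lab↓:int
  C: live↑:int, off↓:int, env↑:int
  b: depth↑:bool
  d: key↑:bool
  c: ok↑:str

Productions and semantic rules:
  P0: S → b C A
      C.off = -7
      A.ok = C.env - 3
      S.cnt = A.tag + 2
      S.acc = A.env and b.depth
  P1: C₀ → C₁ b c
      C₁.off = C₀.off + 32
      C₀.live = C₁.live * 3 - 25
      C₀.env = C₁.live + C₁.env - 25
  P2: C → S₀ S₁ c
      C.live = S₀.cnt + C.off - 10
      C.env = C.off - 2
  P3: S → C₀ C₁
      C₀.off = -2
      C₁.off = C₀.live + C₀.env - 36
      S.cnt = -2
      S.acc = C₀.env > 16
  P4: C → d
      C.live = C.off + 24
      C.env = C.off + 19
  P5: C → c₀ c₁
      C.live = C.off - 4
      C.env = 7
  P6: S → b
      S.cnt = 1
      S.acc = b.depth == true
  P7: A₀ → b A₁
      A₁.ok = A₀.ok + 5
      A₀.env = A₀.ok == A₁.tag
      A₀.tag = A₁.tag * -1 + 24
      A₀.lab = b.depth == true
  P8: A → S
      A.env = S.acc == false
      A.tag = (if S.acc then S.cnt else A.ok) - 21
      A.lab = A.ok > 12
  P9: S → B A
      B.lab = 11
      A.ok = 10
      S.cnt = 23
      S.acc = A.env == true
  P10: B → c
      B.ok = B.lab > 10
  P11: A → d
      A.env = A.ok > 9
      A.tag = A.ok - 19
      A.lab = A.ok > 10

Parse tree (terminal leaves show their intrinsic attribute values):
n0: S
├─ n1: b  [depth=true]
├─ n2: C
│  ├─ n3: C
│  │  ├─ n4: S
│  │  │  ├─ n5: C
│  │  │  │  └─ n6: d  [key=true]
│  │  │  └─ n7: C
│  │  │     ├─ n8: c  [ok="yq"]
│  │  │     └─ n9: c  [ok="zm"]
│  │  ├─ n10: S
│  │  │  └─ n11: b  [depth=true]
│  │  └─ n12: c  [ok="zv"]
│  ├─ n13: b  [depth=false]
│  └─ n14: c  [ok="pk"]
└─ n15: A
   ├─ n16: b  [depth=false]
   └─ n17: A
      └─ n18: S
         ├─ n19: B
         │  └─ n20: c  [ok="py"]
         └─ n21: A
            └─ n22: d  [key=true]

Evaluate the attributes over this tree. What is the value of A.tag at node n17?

2

1. n1.depth = true  [terminal]
2. n2.off = -7  [-7]
3. n3.off = 25  [C₀.off + 32]
4. n5.off = -2  [-2]
5. n6.key = true  [terminal]
6. n5.live = 22  [C.off + 24]
7. n5.env = 17  [C.off + 19]
8. n7.off = 3  [C₀.live + C₀.env - 36]
9. n8.ok = "yq"  [terminal]
10. n9.ok = "zm"  [terminal]
11. n7.live = -1  [C.off - 4]
12. n7.env = 7  [7]
13. n4.cnt = -2  [-2]
14. n4.acc = true  [C₀.env > 16]
15. n11.depth = true  [terminal]
16. n10.cnt = 1  [1]
17. n10.acc = true  [b.depth == true]
18. n12.ok = "zv"  [terminal]
19. n3.live = 13  [S₀.cnt + C.off - 10]
20. n3.env = 23  [C.off - 2]
21. n13.depth = false  [terminal]
22. n14.ok = "pk"  [terminal]
23. n2.live = 14  [C₁.live * 3 - 25]
24. n2.env = 11  [C₁.live + C₁.env - 25]
25. n15.ok = 8  [C.env - 3]
26. n16.depth = false  [terminal]
27. n17.ok = 13  [A₀.ok + 5]
28. n19.lab = 11  [11]
29. n20.ok = "py"  [terminal]
30. n19.ok = true  [B.lab > 10]
31. n21.ok = 10  [10]
32. n22.key = true  [terminal]
33. n21.env = true  [A.ok > 9]
34. n21.tag = -9  [A.ok - 19]
35. n21.lab = false  [A.ok > 10]
36. n18.cnt = 23  [23]
37. n18.acc = true  [A.env == true]
38. n17.env = false  [S.acc == false]
39. n17.tag = 2  [(if S.acc then S.cnt else A.ok) - 21]
40. n17.lab = true  [A.ok > 12]
41. n15.env = false  [A₀.ok == A₁.tag]
42. n15.tag = 22  [A₁.tag * -1 + 24]
43. n15.lab = false  [b.depth == true]
44. n0.cnt = 24  [A.tag + 2]
45. n0.acc = false  [A.env and b.depth]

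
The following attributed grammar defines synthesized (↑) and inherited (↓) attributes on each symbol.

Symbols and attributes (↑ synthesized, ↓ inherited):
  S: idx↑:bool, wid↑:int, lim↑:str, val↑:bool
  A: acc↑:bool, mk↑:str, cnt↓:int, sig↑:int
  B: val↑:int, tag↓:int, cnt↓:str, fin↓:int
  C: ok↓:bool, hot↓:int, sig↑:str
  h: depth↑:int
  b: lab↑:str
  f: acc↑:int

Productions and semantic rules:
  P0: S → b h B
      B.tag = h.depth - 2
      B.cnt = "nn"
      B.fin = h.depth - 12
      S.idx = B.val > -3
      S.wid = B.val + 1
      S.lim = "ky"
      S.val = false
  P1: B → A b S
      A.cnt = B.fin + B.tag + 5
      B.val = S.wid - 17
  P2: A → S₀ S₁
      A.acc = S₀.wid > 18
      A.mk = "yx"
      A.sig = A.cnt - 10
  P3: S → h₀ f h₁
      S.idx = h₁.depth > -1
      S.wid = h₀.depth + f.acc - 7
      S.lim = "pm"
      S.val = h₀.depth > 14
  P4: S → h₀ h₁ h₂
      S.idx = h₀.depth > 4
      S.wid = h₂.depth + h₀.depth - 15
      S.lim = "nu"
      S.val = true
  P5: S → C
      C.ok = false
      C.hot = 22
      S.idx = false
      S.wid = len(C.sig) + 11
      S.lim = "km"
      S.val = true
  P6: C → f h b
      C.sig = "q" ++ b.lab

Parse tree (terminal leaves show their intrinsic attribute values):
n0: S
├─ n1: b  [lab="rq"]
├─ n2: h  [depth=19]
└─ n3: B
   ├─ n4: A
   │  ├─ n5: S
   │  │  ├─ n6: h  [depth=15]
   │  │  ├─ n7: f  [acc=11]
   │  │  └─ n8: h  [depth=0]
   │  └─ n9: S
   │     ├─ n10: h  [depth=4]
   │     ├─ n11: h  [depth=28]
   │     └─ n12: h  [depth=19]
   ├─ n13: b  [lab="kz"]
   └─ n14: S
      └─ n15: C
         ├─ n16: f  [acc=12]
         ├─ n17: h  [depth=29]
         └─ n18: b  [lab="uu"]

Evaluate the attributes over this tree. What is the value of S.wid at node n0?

1. n1.lab = "rq"  [terminal]
2. n2.depth = 19  [terminal]
3. n3.tag = 17  [h.depth - 2]
4. n3.cnt = "nn"  ["nn"]
5. n3.fin = 7  [h.depth - 12]
6. n4.cnt = 29  [B.fin + B.tag + 5]
7. n6.depth = 15  [terminal]
8. n7.acc = 11  [terminal]
9. n8.depth = 0  [terminal]
10. n5.idx = true  [h₁.depth > -1]
11. n5.wid = 19  [h₀.depth + f.acc - 7]
12. n5.lim = "pm"  ["pm"]
13. n5.val = true  [h₀.depth > 14]
14. n10.depth = 4  [terminal]
15. n11.depth = 28  [terminal]
16. n12.depth = 19  [terminal]
17. n9.idx = false  [h₀.depth > 4]
18. n9.wid = 8  [h₂.depth + h₀.depth - 15]
19. n9.lim = "nu"  ["nu"]
20. n9.val = true  [true]
21. n4.acc = true  [S₀.wid > 18]
22. n4.mk = "yx"  ["yx"]
23. n4.sig = 19  [A.cnt - 10]
24. n13.lab = "kz"  [terminal]
25. n15.ok = false  [false]
26. n15.hot = 22  [22]
27. n16.acc = 12  [terminal]
28. n17.depth = 29  [terminal]
29. n18.lab = "uu"  [terminal]
30. n15.sig = "quu"  ["q" ++ b.lab]
31. n14.idx = false  [false]
32. n14.wid = 14  [len(C.sig) + 11]
33. n14.lim = "km"  ["km"]
34. n14.val = true  [true]
35. n3.val = -3  [S.wid - 17]
36. n0.idx = false  [B.val > -3]
37. n0.wid = -2  [B.val + 1]
38. n0.lim = "ky"  ["ky"]
39. n0.val = false  [false]

-2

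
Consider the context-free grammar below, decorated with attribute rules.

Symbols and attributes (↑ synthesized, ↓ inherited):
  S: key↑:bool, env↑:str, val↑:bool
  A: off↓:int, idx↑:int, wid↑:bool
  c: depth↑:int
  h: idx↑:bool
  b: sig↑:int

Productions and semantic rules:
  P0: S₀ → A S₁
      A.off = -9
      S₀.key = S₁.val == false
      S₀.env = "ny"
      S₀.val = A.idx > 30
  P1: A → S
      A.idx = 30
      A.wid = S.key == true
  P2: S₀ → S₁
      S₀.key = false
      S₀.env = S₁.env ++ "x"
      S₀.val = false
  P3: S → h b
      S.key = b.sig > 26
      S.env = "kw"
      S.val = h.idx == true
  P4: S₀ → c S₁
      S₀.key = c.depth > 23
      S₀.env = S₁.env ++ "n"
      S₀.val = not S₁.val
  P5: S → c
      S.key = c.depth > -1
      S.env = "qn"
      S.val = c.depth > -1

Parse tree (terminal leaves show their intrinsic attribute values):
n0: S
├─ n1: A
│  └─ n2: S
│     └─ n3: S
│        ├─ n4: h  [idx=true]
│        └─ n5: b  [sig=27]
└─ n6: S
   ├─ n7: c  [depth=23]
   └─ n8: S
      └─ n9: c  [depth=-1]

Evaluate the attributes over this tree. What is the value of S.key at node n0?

1. n1.off = -9  [-9]
2. n4.idx = true  [terminal]
3. n5.sig = 27  [terminal]
4. n3.key = true  [b.sig > 26]
5. n3.env = "kw"  ["kw"]
6. n3.val = true  [h.idx == true]
7. n2.key = false  [false]
8. n2.env = "kwx"  [S₁.env ++ "x"]
9. n2.val = false  [false]
10. n1.idx = 30  [30]
11. n1.wid = false  [S.key == true]
12. n7.depth = 23  [terminal]
13. n9.depth = -1  [terminal]
14. n8.key = false  [c.depth > -1]
15. n8.env = "qn"  ["qn"]
16. n8.val = false  [c.depth > -1]
17. n6.key = false  [c.depth > 23]
18. n6.env = "qnn"  [S₁.env ++ "n"]
19. n6.val = true  [not S₁.val]
20. n0.key = false  [S₁.val == false]
21. n0.env = "ny"  ["ny"]
22. n0.val = false  [A.idx > 30]

false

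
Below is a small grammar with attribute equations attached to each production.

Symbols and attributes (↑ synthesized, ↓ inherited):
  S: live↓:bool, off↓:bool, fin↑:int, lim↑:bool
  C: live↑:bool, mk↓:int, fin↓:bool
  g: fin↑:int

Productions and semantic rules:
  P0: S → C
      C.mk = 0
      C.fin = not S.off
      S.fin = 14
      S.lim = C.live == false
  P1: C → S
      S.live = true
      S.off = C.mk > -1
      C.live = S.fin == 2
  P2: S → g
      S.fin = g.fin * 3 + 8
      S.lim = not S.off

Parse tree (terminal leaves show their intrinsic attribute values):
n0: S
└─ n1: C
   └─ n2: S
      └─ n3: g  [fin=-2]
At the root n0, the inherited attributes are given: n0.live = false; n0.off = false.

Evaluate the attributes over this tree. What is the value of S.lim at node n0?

false

1. n0.live = false  [given at root]
2. n0.off = false  [given at root]
3. n1.mk = 0  [0]
4. n1.fin = true  [not S.off]
5. n2.live = true  [true]
6. n2.off = true  [C.mk > -1]
7. n3.fin = -2  [terminal]
8. n2.fin = 2  [g.fin * 3 + 8]
9. n2.lim = false  [not S.off]
10. n1.live = true  [S.fin == 2]
11. n0.fin = 14  [14]
12. n0.lim = false  [C.live == false]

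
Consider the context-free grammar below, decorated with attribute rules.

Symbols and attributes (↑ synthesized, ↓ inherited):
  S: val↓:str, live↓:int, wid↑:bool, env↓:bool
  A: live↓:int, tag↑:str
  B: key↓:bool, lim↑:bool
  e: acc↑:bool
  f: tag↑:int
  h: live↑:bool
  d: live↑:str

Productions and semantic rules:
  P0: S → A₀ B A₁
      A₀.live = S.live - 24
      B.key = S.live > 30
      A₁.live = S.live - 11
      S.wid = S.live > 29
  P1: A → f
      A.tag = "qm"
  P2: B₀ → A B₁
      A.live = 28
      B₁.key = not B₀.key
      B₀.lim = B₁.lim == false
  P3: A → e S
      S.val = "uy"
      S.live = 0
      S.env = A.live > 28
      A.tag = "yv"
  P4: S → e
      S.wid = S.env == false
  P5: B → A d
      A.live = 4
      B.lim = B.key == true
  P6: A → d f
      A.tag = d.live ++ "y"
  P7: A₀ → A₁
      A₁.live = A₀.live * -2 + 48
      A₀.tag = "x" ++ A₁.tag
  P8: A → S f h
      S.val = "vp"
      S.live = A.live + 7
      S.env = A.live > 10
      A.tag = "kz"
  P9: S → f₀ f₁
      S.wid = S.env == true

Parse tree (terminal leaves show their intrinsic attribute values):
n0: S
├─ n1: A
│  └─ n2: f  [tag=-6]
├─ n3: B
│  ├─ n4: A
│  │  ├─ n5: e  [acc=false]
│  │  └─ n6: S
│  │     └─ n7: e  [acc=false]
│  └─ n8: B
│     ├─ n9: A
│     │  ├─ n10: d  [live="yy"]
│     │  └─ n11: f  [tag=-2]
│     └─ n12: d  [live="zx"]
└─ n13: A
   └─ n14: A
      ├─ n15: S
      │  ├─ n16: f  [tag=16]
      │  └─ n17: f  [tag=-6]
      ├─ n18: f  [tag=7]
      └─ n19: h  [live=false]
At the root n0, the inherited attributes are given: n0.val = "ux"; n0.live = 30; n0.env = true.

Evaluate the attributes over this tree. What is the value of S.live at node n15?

17

1. n0.val = "ux"  [given at root]
2. n0.live = 30  [given at root]
3. n0.env = true  [given at root]
4. n1.live = 6  [S.live - 24]
5. n2.tag = -6  [terminal]
6. n1.tag = "qm"  ["qm"]
7. n3.key = false  [S.live > 30]
8. n4.live = 28  [28]
9. n5.acc = false  [terminal]
10. n6.val = "uy"  ["uy"]
11. n6.live = 0  [0]
12. n6.env = false  [A.live > 28]
13. n7.acc = false  [terminal]
14. n6.wid = true  [S.env == false]
15. n4.tag = "yv"  ["yv"]
16. n8.key = true  [not B₀.key]
17. n9.live = 4  [4]
18. n10.live = "yy"  [terminal]
19. n11.tag = -2  [terminal]
20. n9.tag = "yyy"  [d.live ++ "y"]
21. n12.live = "zx"  [terminal]
22. n8.lim = true  [B.key == true]
23. n3.lim = false  [B₁.lim == false]
24. n13.live = 19  [S.live - 11]
25. n14.live = 10  [A₀.live * -2 + 48]
26. n15.val = "vp"  ["vp"]
27. n15.live = 17  [A.live + 7]
28. n15.env = false  [A.live > 10]
29. n16.tag = 16  [terminal]
30. n17.tag = -6  [terminal]
31. n15.wid = false  [S.env == true]
32. n18.tag = 7  [terminal]
33. n19.live = false  [terminal]
34. n14.tag = "kz"  ["kz"]
35. n13.tag = "xkz"  ["x" ++ A₁.tag]
36. n0.wid = true  [S.live > 29]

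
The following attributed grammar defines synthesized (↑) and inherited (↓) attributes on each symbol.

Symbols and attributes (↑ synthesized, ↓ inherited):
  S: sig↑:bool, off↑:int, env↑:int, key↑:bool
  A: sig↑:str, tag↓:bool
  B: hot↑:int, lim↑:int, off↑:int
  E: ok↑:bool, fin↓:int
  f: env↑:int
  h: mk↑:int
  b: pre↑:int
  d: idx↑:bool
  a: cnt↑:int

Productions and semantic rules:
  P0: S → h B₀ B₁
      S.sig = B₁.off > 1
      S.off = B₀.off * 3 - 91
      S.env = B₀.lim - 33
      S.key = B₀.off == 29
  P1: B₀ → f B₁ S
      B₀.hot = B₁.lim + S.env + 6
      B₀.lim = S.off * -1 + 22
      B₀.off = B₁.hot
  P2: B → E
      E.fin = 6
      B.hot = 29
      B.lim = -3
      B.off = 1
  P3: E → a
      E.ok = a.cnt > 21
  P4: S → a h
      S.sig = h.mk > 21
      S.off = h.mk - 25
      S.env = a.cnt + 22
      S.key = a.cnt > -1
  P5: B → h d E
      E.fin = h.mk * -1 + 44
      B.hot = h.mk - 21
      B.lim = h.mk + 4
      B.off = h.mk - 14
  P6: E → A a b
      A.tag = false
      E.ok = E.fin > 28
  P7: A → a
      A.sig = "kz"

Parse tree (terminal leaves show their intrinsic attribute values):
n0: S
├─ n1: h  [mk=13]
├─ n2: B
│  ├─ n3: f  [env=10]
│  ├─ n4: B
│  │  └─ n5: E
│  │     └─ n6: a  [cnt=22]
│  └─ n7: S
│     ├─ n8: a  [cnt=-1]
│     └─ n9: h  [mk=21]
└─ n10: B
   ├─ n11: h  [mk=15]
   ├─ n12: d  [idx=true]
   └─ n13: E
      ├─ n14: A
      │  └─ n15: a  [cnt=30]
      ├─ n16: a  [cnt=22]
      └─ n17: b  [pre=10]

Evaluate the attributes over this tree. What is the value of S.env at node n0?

1. n1.mk = 13  [terminal]
2. n3.env = 10  [terminal]
3. n5.fin = 6  [6]
4. n6.cnt = 22  [terminal]
5. n5.ok = true  [a.cnt > 21]
6. n4.hot = 29  [29]
7. n4.lim = -3  [-3]
8. n4.off = 1  [1]
9. n8.cnt = -1  [terminal]
10. n9.mk = 21  [terminal]
11. n7.sig = false  [h.mk > 21]
12. n7.off = -4  [h.mk - 25]
13. n7.env = 21  [a.cnt + 22]
14. n7.key = false  [a.cnt > -1]
15. n2.hot = 24  [B₁.lim + S.env + 6]
16. n2.lim = 26  [S.off * -1 + 22]
17. n2.off = 29  [B₁.hot]
18. n11.mk = 15  [terminal]
19. n12.idx = true  [terminal]
20. n13.fin = 29  [h.mk * -1 + 44]
21. n14.tag = false  [false]
22. n15.cnt = 30  [terminal]
23. n14.sig = "kz"  ["kz"]
24. n16.cnt = 22  [terminal]
25. n17.pre = 10  [terminal]
26. n13.ok = true  [E.fin > 28]
27. n10.hot = -6  [h.mk - 21]
28. n10.lim = 19  [h.mk + 4]
29. n10.off = 1  [h.mk - 14]
30. n0.sig = false  [B₁.off > 1]
31. n0.off = -4  [B₀.off * 3 - 91]
32. n0.env = -7  [B₀.lim - 33]
33. n0.key = true  [B₀.off == 29]

-7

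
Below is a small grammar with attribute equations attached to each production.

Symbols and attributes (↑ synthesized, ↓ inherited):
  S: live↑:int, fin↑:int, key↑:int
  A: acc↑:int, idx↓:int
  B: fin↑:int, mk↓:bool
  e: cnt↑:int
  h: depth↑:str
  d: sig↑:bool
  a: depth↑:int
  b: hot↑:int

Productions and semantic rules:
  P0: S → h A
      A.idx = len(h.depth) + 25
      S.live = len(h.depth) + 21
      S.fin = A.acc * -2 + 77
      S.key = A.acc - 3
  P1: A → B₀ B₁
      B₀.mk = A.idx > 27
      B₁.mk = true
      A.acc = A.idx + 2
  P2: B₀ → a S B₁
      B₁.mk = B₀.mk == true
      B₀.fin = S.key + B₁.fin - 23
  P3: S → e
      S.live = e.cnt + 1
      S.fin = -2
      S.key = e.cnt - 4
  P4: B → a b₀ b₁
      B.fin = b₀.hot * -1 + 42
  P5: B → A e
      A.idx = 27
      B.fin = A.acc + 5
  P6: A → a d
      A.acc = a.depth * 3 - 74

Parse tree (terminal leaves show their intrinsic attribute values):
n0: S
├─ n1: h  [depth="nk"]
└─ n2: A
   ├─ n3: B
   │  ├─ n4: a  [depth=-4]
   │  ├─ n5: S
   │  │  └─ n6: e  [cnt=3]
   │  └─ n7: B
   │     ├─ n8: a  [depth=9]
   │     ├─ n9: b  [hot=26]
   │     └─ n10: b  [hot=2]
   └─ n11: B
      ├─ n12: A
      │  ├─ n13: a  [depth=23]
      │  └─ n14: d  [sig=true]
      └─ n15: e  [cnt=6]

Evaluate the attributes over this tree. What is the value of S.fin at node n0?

1. n1.depth = "nk"  [terminal]
2. n2.idx = 27  [len(h.depth) + 25]
3. n3.mk = false  [A.idx > 27]
4. n4.depth = -4  [terminal]
5. n6.cnt = 3  [terminal]
6. n5.live = 4  [e.cnt + 1]
7. n5.fin = -2  [-2]
8. n5.key = -1  [e.cnt - 4]
9. n7.mk = false  [B₀.mk == true]
10. n8.depth = 9  [terminal]
11. n9.hot = 26  [terminal]
12. n10.hot = 2  [terminal]
13. n7.fin = 16  [b₀.hot * -1 + 42]
14. n3.fin = -8  [S.key + B₁.fin - 23]
15. n11.mk = true  [true]
16. n12.idx = 27  [27]
17. n13.depth = 23  [terminal]
18. n14.sig = true  [terminal]
19. n12.acc = -5  [a.depth * 3 - 74]
20. n15.cnt = 6  [terminal]
21. n11.fin = 0  [A.acc + 5]
22. n2.acc = 29  [A.idx + 2]
23. n0.live = 23  [len(h.depth) + 21]
24. n0.fin = 19  [A.acc * -2 + 77]
25. n0.key = 26  [A.acc - 3]

19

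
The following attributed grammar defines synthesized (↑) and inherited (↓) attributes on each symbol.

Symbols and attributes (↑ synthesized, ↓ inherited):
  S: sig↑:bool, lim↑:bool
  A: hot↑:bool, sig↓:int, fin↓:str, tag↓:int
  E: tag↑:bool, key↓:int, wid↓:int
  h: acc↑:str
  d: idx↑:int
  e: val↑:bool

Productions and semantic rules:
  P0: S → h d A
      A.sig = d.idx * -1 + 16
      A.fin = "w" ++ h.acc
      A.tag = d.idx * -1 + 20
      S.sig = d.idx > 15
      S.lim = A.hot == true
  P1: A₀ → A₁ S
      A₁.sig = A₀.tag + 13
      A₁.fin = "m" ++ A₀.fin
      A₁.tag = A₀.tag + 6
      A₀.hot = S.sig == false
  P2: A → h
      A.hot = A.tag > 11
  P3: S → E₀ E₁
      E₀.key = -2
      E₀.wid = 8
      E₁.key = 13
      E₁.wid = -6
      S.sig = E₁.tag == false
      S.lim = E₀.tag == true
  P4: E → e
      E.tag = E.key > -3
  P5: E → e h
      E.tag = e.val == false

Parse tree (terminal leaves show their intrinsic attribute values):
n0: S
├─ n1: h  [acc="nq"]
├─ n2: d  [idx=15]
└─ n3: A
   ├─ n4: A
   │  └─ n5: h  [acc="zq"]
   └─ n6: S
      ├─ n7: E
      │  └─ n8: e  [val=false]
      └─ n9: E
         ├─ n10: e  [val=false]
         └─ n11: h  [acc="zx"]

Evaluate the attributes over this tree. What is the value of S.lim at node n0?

true

1. n1.acc = "nq"  [terminal]
2. n2.idx = 15  [terminal]
3. n3.sig = 1  [d.idx * -1 + 16]
4. n3.fin = "wnq"  ["w" ++ h.acc]
5. n3.tag = 5  [d.idx * -1 + 20]
6. n4.sig = 18  [A₀.tag + 13]
7. n4.fin = "mwnq"  ["m" ++ A₀.fin]
8. n4.tag = 11  [A₀.tag + 6]
9. n5.acc = "zq"  [terminal]
10. n4.hot = false  [A.tag > 11]
11. n7.key = -2  [-2]
12. n7.wid = 8  [8]
13. n8.val = false  [terminal]
14. n7.tag = true  [E.key > -3]
15. n9.key = 13  [13]
16. n9.wid = -6  [-6]
17. n10.val = false  [terminal]
18. n11.acc = "zx"  [terminal]
19. n9.tag = true  [e.val == false]
20. n6.sig = false  [E₁.tag == false]
21. n6.lim = true  [E₀.tag == true]
22. n3.hot = true  [S.sig == false]
23. n0.sig = false  [d.idx > 15]
24. n0.lim = true  [A.hot == true]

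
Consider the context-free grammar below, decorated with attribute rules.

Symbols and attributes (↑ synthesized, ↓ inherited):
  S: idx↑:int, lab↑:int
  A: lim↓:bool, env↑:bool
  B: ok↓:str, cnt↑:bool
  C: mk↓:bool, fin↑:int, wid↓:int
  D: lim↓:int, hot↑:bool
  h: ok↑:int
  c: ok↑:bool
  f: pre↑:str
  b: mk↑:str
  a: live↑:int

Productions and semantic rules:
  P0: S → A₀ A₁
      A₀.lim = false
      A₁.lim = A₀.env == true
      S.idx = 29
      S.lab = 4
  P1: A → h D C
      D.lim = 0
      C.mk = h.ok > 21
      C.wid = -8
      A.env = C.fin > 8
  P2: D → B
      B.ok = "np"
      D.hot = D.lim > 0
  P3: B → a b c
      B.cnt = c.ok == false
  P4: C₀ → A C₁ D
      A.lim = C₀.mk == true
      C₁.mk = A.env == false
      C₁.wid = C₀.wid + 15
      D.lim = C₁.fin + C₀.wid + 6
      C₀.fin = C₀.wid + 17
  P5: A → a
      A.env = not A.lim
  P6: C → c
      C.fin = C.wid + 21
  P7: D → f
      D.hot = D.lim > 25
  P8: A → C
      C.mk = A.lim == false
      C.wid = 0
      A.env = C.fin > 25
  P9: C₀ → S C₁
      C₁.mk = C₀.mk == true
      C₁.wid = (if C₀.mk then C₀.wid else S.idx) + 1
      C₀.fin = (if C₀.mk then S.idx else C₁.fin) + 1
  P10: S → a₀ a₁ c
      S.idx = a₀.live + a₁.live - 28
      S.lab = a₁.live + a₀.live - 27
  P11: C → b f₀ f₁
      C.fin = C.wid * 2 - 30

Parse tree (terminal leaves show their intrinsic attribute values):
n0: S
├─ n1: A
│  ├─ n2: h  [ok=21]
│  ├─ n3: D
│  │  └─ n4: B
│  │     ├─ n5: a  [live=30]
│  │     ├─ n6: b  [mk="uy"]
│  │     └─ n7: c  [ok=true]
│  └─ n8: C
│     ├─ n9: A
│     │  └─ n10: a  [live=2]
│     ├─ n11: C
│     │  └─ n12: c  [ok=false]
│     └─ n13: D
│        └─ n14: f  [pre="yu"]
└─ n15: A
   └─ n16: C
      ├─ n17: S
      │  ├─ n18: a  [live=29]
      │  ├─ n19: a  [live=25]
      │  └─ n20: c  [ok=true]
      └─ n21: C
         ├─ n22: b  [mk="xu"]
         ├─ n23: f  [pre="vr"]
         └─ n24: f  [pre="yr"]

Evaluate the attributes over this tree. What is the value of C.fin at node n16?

25

1. n1.lim = false  [false]
2. n2.ok = 21  [terminal]
3. n3.lim = 0  [0]
4. n4.ok = "np"  ["np"]
5. n5.live = 30  [terminal]
6. n6.mk = "uy"  [terminal]
7. n7.ok = true  [terminal]
8. n4.cnt = false  [c.ok == false]
9. n3.hot = false  [D.lim > 0]
10. n8.mk = false  [h.ok > 21]
11. n8.wid = -8  [-8]
12. n9.lim = false  [C₀.mk == true]
13. n10.live = 2  [terminal]
14. n9.env = true  [not A.lim]
15. n11.mk = false  [A.env == false]
16. n11.wid = 7  [C₀.wid + 15]
17. n12.ok = false  [terminal]
18. n11.fin = 28  [C.wid + 21]
19. n13.lim = 26  [C₁.fin + C₀.wid + 6]
20. n14.pre = "yu"  [terminal]
21. n13.hot = true  [D.lim > 25]
22. n8.fin = 9  [C₀.wid + 17]
23. n1.env = true  [C.fin > 8]
24. n15.lim = true  [A₀.env == true]
25. n16.mk = false  [A.lim == false]
26. n16.wid = 0  [0]
27. n18.live = 29  [terminal]
28. n19.live = 25  [terminal]
29. n20.ok = true  [terminal]
30. n17.idx = 26  [a₀.live + a₁.live - 28]
31. n17.lab = 27  [a₁.live + a₀.live - 27]
32. n21.mk = false  [C₀.mk == true]
33. n21.wid = 27  [(if C₀.mk then C₀.wid else S.idx) + 1]
34. n22.mk = "xu"  [terminal]
35. n23.pre = "vr"  [terminal]
36. n24.pre = "yr"  [terminal]
37. n21.fin = 24  [C.wid * 2 - 30]
38. n16.fin = 25  [(if C₀.mk then S.idx else C₁.fin) + 1]
39. n15.env = false  [C.fin > 25]
40. n0.idx = 29  [29]
41. n0.lab = 4  [4]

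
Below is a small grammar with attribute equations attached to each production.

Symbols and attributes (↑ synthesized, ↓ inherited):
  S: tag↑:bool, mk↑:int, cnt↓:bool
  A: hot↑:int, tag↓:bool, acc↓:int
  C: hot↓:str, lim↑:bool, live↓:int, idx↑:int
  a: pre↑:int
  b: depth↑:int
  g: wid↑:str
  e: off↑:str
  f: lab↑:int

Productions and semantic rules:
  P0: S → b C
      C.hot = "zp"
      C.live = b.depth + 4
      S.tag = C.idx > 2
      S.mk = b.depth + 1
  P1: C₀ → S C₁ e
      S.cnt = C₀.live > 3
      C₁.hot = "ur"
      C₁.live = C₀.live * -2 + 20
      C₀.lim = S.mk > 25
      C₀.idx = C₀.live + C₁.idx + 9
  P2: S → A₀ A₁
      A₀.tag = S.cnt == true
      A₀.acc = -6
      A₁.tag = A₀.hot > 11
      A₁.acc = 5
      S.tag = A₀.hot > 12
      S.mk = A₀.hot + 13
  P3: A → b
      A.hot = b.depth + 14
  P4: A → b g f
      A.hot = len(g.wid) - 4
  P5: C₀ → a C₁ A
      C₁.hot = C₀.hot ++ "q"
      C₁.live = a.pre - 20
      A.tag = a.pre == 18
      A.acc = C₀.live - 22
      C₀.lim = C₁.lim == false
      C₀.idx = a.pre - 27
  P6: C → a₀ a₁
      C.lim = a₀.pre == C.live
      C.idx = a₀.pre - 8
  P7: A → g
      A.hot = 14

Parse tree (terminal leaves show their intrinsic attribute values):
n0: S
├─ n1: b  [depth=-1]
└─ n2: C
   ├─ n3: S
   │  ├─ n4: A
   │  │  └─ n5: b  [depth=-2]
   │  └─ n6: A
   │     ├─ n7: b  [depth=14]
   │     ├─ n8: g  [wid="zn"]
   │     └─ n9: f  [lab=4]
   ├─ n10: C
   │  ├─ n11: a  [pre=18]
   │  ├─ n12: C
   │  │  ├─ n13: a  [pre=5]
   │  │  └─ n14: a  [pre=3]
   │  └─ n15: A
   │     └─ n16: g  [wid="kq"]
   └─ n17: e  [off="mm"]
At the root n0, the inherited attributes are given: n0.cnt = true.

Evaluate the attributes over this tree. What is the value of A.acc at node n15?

1. n0.cnt = true  [given at root]
2. n1.depth = -1  [terminal]
3. n2.hot = "zp"  ["zp"]
4. n2.live = 3  [b.depth + 4]
5. n3.cnt = false  [C₀.live > 3]
6. n4.tag = false  [S.cnt == true]
7. n4.acc = -6  [-6]
8. n5.depth = -2  [terminal]
9. n4.hot = 12  [b.depth + 14]
10. n6.tag = true  [A₀.hot > 11]
11. n6.acc = 5  [5]
12. n7.depth = 14  [terminal]
13. n8.wid = "zn"  [terminal]
14. n9.lab = 4  [terminal]
15. n6.hot = -2  [len(g.wid) - 4]
16. n3.tag = false  [A₀.hot > 12]
17. n3.mk = 25  [A₀.hot + 13]
18. n10.hot = "ur"  ["ur"]
19. n10.live = 14  [C₀.live * -2 + 20]
20. n11.pre = 18  [terminal]
21. n12.hot = "urq"  [C₀.hot ++ "q"]
22. n12.live = -2  [a.pre - 20]
23. n13.pre = 5  [terminal]
24. n14.pre = 3  [terminal]
25. n12.lim = false  [a₀.pre == C.live]
26. n12.idx = -3  [a₀.pre - 8]
27. n15.tag = true  [a.pre == 18]
28. n15.acc = -8  [C₀.live - 22]
29. n16.wid = "kq"  [terminal]
30. n15.hot = 14  [14]
31. n10.lim = true  [C₁.lim == false]
32. n10.idx = -9  [a.pre - 27]
33. n17.off = "mm"  [terminal]
34. n2.lim = false  [S.mk > 25]
35. n2.idx = 3  [C₀.live + C₁.idx + 9]
36. n0.tag = true  [C.idx > 2]
37. n0.mk = 0  [b.depth + 1]

-8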